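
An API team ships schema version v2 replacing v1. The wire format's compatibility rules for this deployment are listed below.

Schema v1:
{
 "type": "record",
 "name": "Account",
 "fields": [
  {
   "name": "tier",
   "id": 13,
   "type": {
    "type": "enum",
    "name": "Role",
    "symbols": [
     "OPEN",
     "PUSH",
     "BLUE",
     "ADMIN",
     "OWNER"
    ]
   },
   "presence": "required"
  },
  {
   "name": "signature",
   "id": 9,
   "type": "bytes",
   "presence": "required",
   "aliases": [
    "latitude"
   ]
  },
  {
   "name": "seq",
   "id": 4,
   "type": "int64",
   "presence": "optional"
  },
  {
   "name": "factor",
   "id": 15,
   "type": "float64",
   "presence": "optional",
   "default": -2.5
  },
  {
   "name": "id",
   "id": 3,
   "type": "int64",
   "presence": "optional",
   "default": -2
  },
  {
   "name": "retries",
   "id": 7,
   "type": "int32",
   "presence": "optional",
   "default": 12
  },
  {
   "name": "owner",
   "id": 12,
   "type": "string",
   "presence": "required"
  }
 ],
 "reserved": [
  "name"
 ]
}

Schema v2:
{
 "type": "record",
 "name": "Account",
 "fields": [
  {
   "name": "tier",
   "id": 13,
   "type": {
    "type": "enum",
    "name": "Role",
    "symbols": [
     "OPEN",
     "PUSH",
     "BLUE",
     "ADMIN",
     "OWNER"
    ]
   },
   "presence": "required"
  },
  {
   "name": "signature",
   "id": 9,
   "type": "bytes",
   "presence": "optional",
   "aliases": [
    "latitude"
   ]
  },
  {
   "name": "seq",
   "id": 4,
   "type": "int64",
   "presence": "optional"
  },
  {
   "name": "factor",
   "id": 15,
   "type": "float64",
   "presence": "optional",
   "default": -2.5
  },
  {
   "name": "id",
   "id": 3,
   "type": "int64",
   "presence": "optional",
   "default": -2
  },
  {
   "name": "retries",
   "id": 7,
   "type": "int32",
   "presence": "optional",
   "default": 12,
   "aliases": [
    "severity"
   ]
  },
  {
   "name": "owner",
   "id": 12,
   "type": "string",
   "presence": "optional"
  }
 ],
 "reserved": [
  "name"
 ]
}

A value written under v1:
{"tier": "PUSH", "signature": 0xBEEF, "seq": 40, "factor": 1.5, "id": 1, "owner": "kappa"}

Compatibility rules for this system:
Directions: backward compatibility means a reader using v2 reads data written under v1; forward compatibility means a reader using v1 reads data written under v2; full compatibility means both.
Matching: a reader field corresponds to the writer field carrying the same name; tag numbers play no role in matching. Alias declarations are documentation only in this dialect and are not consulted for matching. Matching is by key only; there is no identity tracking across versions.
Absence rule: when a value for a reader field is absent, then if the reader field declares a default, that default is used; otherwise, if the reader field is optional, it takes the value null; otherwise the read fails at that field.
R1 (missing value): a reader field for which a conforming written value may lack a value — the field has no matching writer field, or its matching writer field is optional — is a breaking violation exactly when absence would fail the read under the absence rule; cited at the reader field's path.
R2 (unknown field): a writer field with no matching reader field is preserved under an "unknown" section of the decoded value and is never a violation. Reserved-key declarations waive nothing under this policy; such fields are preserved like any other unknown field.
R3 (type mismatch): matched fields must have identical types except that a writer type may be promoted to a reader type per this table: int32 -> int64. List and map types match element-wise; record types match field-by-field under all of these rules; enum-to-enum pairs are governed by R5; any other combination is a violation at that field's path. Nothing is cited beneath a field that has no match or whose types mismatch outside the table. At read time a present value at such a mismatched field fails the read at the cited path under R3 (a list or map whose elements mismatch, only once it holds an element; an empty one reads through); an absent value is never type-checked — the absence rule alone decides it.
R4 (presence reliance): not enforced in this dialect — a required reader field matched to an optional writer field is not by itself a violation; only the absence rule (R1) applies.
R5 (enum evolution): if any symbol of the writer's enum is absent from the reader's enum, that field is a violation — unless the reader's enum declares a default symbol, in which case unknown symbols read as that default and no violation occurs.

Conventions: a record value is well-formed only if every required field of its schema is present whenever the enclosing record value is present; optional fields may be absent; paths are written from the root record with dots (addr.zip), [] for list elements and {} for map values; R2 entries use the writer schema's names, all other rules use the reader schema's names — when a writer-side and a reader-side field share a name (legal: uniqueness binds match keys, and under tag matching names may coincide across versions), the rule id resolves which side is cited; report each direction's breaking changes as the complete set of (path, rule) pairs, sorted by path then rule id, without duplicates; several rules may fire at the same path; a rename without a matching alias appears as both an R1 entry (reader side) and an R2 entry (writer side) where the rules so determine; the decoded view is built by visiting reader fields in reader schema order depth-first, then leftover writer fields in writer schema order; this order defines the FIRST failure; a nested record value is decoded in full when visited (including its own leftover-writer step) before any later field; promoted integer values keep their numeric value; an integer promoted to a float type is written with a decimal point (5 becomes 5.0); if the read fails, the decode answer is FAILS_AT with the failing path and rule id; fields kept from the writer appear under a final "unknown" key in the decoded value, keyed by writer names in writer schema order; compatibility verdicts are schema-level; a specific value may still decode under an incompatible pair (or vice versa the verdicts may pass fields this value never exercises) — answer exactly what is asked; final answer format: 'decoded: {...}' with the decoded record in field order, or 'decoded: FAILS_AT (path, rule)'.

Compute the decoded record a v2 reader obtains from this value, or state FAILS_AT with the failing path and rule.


decoded: {"tier": "PUSH", "signature": 0xBEEF, "seq": 40, "factor": 1.5, "id": 1, "retries": 12, "owner": "kappa"}

arrows below run writer -> reader for Account
decode walk for Account under reader schema v2:
  tier := "PUSH"
  signature := 0xBEEF
  seq := 40
  factor := 1.5
  id := 1
  retries := 12 (absent -> default)
  owner := "kappa"
  => decoded: {"tier": "PUSH", "signature": 0xBEEF, "seq": 40, "factor": 1.5, "id": 1, "retries": 12, "owner": "kappa"}
diffs on Account not affecting the asked answer:
  field signature in record Account: required changed to optional -> affects the rule determinations only; this particular Account value decodes identically
  field owner in record Account: required changed to optional -> affects the rule determinations only; this particular Account value decodes identically


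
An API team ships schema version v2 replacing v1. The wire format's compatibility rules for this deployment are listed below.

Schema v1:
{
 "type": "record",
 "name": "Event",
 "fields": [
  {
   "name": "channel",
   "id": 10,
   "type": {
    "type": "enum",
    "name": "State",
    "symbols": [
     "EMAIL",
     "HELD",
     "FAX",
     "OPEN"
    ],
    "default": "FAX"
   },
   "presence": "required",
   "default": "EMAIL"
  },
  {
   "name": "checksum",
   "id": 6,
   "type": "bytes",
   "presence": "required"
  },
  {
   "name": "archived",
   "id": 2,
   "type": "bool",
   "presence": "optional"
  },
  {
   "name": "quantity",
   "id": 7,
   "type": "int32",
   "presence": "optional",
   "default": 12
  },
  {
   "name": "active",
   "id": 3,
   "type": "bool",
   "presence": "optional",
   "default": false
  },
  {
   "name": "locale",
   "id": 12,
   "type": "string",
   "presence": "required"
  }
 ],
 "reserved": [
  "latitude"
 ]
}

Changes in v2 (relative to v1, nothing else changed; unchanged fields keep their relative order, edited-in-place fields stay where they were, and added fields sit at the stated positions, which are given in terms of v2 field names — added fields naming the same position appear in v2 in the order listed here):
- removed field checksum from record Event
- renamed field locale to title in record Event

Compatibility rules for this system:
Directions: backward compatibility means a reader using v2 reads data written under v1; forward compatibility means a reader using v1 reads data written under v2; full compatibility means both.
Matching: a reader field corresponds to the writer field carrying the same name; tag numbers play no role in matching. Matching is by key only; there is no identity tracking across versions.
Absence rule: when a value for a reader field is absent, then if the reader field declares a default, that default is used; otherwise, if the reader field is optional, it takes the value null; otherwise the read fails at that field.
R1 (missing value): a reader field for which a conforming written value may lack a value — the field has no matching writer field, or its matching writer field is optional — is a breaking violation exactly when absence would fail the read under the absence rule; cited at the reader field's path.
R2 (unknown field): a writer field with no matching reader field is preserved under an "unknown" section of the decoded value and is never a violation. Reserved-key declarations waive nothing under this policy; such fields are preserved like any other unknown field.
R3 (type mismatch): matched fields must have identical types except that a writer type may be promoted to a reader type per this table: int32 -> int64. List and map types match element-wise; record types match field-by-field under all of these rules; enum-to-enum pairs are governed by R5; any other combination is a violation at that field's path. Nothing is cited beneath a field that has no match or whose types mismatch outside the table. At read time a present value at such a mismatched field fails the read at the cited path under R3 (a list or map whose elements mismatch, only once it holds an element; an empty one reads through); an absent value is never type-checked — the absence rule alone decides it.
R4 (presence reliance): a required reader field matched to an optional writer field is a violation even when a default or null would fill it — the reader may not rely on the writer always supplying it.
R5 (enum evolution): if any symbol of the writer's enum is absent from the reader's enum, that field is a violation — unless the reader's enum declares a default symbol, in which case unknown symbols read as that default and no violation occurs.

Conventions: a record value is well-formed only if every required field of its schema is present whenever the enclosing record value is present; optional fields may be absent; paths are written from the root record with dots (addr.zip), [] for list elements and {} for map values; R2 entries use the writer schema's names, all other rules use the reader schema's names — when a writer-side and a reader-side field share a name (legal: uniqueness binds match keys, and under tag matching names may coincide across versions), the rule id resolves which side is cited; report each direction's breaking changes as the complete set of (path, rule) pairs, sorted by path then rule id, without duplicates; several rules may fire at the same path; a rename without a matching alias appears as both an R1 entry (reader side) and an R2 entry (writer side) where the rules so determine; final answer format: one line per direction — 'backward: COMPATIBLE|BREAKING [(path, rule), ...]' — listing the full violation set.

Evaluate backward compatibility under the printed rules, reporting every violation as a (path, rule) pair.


arrows below run writer -> reader for Event
backward analysis of Event with v2 as reader and v1 as writer:
  writer required, State -> State: reader channel maps from writer channel
  writer optional, bool -> bool: reader archived maps from writer archived
  writer optional, int32 -> int32: reader quantity maps from writer quantity
  writer optional, bool -> bool: reader active maps from writer active
  title: no writer match
  checksum (writer side), unknown to reader
  locale (writer side), unknown to reader
  rule R1 violated at title
  => backward verdict for Event: BREAKING, 1 violation(s)
ruling out the remaining Event differences:
  removed field checksum from record Event -> its effect on Event is confined to the forward direction, not asked

backward: BREAKING [(title, R1)]


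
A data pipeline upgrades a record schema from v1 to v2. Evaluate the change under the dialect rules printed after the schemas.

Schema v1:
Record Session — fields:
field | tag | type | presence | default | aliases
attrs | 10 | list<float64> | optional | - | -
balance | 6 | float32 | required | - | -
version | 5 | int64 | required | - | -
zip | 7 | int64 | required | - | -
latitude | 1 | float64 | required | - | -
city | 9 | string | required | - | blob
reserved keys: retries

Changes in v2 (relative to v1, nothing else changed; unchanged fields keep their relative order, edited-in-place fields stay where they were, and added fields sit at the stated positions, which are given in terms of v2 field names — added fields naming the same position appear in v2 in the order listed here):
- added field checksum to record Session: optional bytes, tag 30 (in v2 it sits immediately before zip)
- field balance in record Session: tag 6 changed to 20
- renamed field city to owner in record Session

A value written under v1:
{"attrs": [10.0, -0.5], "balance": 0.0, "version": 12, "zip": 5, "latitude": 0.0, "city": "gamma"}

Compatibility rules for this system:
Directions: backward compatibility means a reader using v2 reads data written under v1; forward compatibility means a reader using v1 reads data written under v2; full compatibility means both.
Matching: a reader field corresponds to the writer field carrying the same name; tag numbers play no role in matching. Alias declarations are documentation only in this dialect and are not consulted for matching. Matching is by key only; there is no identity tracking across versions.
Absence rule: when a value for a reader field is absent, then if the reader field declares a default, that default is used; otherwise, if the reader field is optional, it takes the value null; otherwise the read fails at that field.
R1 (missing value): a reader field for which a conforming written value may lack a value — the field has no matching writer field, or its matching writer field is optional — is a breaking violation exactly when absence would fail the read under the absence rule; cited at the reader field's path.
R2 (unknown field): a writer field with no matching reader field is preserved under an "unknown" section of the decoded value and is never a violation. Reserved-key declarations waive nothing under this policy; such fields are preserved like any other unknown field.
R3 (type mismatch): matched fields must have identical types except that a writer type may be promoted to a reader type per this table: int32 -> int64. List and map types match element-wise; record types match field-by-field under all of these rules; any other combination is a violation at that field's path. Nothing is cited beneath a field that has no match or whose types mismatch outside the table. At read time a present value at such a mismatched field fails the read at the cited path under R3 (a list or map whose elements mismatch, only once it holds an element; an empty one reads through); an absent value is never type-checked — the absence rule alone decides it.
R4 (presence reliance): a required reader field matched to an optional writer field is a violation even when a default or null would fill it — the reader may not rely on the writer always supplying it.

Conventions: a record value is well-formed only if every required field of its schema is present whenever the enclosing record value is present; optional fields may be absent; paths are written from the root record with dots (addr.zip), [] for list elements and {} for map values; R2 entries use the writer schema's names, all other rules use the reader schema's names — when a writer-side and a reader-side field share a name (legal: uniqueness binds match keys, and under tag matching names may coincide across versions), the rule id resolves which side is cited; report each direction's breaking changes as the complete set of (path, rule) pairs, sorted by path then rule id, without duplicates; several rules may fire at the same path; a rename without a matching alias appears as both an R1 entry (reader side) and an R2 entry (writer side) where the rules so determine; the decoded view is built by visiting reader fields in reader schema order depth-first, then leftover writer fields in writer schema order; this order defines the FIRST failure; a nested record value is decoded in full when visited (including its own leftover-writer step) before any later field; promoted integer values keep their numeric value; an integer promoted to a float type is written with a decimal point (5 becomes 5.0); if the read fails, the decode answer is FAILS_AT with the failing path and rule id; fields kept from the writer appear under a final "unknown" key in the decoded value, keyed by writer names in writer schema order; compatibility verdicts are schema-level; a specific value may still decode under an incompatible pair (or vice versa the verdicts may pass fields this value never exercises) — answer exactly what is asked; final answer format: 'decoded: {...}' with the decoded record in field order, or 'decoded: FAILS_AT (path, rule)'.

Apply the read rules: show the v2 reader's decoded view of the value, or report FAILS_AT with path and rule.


decoded: FAILS_AT (owner, R1)

the writer's type comes first in each Session pair
decoding the Session value with the v2 reader:
  attrs := [10.0, -0.5]
  balance := 0.0
  version := 12
  checksum := null (missing; optional => null)
  zip := 5
  latitude := 0.0
  read fails at owner under R1 (no fill)
  => FAILS_AT (owner, R1)
ruling out the remaining Session differences:
  added field checksum to record Session: optional bytes, tag 30 (in v2 it sits immediately before zip) -> triggers nothing under the printed rules; the Session answer is the same either way
  field balance in record Session: tag 6 changed to 20 -> triggers nothing under the printed rules; the Session answer is the same either way


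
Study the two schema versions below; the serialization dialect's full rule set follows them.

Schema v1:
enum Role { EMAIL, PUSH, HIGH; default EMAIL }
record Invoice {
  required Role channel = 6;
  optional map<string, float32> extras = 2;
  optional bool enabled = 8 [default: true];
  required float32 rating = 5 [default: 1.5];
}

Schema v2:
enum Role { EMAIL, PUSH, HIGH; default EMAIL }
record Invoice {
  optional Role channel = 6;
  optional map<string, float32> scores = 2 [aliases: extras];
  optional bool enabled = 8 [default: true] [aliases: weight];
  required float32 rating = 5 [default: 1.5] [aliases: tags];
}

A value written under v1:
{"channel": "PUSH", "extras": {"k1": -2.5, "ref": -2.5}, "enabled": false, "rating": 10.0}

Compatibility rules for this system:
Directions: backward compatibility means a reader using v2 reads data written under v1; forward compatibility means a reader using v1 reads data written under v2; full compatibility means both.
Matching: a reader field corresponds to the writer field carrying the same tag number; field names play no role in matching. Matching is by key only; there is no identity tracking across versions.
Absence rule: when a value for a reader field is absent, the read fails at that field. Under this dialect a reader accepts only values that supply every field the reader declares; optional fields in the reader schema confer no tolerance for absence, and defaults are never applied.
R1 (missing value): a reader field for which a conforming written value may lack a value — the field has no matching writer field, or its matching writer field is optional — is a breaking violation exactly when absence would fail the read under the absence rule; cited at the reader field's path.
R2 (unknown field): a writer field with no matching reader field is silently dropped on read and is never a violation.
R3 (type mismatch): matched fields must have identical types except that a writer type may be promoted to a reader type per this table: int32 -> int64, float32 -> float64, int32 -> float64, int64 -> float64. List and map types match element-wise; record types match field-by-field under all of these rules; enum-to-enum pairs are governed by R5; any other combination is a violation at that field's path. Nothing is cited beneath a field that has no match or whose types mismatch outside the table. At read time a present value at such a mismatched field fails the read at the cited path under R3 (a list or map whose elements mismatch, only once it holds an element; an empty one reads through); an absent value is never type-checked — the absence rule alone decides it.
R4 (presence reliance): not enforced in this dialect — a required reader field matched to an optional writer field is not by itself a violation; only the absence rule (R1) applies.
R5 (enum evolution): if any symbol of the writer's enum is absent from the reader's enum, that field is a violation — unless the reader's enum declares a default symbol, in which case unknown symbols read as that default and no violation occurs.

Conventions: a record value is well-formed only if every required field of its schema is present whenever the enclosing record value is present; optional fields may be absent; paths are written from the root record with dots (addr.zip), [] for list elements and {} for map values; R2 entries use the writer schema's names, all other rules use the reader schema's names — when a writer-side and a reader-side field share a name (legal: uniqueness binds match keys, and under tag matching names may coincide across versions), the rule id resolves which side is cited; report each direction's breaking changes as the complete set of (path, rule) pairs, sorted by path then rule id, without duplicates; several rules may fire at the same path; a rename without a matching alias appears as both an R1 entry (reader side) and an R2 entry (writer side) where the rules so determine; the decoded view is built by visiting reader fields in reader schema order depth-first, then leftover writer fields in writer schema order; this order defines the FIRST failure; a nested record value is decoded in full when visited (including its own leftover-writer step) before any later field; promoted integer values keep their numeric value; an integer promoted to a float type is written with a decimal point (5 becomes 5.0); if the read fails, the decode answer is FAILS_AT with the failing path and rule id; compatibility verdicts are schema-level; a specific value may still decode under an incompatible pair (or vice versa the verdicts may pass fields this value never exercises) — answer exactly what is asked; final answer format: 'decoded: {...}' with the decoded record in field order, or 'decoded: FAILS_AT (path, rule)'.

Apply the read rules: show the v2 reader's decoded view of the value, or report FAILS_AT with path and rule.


in Invoice below, arrows point writer -> reader
migrating the Invoice value to v2:
  channel := "PUSH"
  scores := {"k1": -2.5, "ref": -2.5} (from writer extras)
  enabled := false
  rating := 10.0
  => decoded: {"channel": "PUSH", "scores": {"k1": -2.5, "ref": -2.5}, "enabled": false, "rating": 10.0}
remaining Invoice differences; none change what is asked:
  field channel in record Invoice: required changed to optional -> matters for Invoice compatibility verdicts, not for this value's decode

decoded: {"channel": "PUSH", "scores": {"k1": -2.5, "ref": -2.5}, "enabled": false, "rating": 10.0}


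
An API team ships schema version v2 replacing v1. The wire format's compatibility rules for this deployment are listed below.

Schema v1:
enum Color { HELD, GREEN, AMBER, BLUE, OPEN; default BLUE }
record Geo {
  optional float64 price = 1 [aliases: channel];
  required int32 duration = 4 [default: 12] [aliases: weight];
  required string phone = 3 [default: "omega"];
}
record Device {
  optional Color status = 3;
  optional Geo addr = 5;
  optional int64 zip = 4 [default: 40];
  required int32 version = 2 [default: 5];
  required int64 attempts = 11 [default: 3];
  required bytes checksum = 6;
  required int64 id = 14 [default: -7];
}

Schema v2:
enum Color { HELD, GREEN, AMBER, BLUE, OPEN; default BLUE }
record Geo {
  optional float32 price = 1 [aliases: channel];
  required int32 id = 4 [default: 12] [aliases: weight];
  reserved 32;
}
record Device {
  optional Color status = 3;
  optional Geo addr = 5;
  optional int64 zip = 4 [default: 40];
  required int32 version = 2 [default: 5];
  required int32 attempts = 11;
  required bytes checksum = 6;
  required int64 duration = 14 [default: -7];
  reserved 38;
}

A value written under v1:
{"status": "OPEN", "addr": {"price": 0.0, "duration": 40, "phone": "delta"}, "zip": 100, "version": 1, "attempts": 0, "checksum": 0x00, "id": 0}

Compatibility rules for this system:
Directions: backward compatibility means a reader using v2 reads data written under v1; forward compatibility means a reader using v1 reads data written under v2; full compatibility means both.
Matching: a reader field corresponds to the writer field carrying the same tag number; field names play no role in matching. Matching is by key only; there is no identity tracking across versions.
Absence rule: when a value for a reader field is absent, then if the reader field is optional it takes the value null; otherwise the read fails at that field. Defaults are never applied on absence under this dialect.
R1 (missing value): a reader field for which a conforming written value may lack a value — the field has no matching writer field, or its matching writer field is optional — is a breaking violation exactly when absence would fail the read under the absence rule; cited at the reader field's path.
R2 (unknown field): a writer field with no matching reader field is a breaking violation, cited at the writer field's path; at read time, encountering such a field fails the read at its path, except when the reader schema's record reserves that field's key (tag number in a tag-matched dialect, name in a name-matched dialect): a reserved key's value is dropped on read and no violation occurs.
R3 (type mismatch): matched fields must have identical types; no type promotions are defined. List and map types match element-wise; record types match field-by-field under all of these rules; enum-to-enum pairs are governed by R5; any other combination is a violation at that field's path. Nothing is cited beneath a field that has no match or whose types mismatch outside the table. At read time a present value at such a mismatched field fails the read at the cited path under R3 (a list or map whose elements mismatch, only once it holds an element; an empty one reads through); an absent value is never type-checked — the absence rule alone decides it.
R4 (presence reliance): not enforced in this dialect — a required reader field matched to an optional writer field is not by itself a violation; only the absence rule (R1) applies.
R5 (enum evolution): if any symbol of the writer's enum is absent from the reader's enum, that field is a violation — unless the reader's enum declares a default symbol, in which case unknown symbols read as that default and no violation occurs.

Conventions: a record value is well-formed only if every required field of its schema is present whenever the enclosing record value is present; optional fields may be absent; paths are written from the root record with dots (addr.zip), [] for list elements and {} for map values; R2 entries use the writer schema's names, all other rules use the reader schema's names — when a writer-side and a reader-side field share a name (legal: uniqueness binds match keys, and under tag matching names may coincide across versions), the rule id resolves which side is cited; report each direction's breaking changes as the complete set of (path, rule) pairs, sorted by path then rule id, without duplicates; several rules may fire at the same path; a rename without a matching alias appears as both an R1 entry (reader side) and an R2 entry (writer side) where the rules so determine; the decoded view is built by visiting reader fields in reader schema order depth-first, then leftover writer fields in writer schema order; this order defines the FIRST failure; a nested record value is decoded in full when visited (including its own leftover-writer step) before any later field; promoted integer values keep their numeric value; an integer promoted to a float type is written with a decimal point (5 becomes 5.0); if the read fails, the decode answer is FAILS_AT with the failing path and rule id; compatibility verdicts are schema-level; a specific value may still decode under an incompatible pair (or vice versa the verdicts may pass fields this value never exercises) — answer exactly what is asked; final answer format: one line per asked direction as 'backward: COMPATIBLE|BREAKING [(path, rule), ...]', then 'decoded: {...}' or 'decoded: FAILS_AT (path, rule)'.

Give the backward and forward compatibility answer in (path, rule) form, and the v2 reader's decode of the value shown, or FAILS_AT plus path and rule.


backward: BREAKING [(addr.phone, R2), (addr.price, R3), (attempts, R3)]; forward: BREAKING [(addr.phone, R1), (addr.price, R3), (attempts, R3)]; decoded: FAILS_AT (addr.price, R3)

in Device below, arrows point writer -> reader
backward pass over Device, reader schema v2, writer schema v1:
  writer optional, Color -> Color: reader status maps from writer status
  writer optional, Geo -> Geo: reader addr maps from writer addr
  writer optional, int64 -> int64: reader zip maps from writer zip
  writer required, int32 -> int32: reader version maps from writer version
  writer required, int64 -> int32: reader attempts maps from writer attempts
  writer required, bytes -> bytes: reader checksum maps from writer checksum
  writer required, int64 -> int64: reader duration maps from writer id
  writer optional, float64 -> float32: reader addr.price maps from writer addr.price
  writer required, int32 -> int32: reader addr.id maps from writer addr.duration
  leftover writer field: addr.phone
  violation R2 at addr.phone
  violation R3 at addr.price
  violation R3 at attempts
  backward on Device therefore BREAKING (3)
forward pass over Device, reader schema v1, writer schema v2:
  writer optional, Color -> Color: reader status maps from writer status
  writer optional, Geo -> Geo: reader addr maps from writer addr
  writer optional, int64 -> int64: reader zip maps from writer zip
  writer required, int32 -> int32: reader version maps from writer version
  writer required, int32 -> int64: reader attempts maps from writer attempts
  writer required, bytes -> bytes: reader checksum maps from writer checksum
  writer required, int64 -> int64: reader id maps from writer duration
  writer optional, float32 -> float64: reader addr.price maps from writer addr.price
  writer required, int32 -> int32: reader addr.duration maps from writer addr.id
  addr.phone: no writer match
  violation R1 at addr.phone
  violation R3 at addr.price
  violation R3 at attempts
  forward on Device therefore BREAKING (3)
decoding the Device value with the v2 reader:
  status := "OPEN"
  read fails at addr.price under R3
  => FAILS_AT (addr.price, R3)


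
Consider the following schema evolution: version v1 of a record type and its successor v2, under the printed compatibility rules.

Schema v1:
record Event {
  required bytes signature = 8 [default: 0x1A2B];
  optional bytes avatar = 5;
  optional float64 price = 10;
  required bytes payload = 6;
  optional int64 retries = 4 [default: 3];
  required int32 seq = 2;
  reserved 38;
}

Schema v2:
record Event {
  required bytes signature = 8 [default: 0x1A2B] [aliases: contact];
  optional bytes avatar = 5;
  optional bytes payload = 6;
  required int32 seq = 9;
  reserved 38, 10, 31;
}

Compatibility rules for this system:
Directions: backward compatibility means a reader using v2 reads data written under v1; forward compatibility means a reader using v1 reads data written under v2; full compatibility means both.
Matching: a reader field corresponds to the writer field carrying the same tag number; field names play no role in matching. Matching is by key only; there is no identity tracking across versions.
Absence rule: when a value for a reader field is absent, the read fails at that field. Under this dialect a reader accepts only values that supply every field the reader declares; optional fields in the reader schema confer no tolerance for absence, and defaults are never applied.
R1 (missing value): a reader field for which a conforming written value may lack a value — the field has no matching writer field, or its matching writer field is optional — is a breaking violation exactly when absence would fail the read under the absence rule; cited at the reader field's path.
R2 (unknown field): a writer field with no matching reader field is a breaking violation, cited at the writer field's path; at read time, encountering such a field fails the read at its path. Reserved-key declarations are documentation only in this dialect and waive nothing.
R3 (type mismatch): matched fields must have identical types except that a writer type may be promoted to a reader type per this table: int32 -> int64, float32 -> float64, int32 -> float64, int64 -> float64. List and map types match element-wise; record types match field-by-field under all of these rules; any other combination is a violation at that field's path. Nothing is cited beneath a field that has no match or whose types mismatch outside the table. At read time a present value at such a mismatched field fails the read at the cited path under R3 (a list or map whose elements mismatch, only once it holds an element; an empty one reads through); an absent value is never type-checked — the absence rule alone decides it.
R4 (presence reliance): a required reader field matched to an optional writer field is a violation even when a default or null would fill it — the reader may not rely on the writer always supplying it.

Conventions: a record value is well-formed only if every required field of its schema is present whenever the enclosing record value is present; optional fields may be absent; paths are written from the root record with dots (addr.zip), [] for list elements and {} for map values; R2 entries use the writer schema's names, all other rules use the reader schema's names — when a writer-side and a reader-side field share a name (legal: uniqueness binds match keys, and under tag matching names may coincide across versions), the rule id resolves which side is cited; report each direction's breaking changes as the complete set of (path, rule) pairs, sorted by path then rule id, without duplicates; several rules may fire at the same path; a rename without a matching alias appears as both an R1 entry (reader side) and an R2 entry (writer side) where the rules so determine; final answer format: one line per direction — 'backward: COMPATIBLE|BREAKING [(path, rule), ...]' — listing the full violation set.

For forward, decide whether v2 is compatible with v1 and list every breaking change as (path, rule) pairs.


forward: BREAKING [(avatar, R1), (payload, R1), (payload, R4), (price, R1), (retries, R1), (seq, R1), (seq, R2)]

each type pair in Event: writer, then reader
checking forward for Event: reader v1 against writer v2:
  signature: bytes -> bytes, writer required; from signature
  avatar: bytes -> bytes, writer optional; from avatar
  price: no writer match
  payload: bytes -> bytes, writer optional; from payload
  retries: no writer match
  seq: no writer match
  writer field seq has no reader counterpart
  breaking: (avatar, R1)
  breaking: (payload, R1)
  breaking: (payload, R4)
  breaking: (price, R1)
  breaking: (retries, R1)
  breaking: (seq, R1)
  breaking: (seq, R2)
  => 7 violation(s): forward is BREAKING for Event
the rest of the Event diff is inert for this question:
  removed field retries from record Event -> its effect on Event is confined to the backward direction, not asked
  removed field price from record Event (its key 10 joins the reserved list) -> its effect on Event is confined to the backward direction, not asked


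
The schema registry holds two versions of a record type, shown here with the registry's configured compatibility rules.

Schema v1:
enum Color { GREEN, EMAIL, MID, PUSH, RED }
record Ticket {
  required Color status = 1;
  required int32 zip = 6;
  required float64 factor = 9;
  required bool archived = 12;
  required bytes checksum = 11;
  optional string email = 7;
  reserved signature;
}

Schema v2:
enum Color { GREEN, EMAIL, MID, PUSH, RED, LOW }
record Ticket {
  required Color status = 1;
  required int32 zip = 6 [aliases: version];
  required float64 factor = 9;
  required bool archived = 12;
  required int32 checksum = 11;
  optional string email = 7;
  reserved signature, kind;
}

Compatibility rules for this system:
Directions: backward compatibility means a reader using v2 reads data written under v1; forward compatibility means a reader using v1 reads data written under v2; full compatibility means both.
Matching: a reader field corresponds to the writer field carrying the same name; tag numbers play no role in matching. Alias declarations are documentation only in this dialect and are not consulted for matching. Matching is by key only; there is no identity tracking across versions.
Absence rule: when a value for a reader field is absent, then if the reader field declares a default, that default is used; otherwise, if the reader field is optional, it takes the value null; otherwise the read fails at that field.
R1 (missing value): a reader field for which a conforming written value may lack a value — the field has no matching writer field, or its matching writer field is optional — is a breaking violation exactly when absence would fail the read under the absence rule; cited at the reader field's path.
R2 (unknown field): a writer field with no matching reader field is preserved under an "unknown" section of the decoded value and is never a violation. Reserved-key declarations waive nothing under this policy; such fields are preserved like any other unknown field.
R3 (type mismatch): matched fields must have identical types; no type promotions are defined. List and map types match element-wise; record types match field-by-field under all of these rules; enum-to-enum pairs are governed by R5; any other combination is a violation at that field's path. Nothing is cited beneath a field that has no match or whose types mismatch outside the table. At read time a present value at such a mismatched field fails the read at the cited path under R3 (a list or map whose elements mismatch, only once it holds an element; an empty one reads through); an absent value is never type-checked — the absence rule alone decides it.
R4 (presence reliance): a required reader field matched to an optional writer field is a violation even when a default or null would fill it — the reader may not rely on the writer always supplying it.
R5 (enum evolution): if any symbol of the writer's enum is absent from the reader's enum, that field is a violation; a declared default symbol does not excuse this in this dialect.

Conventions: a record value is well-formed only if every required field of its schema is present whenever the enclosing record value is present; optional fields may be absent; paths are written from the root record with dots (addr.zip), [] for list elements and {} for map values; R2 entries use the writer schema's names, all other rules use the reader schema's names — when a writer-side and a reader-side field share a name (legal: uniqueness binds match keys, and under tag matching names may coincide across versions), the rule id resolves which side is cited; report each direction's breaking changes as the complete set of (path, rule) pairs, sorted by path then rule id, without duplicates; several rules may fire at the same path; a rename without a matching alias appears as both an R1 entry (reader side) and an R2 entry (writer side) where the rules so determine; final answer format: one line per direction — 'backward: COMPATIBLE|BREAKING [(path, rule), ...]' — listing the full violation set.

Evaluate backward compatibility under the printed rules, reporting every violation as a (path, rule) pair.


backward: BREAKING [(checksum, R3)]

arrows below run writer -> reader for Ticket
backward analysis of Ticket with v2 as reader and v1 as writer:
  status: Color -> Color, writer required; from status
  zip: int32 -> int32, writer required; from zip
  factor: float64 -> float64, writer required; from factor
  archived: bool -> bool, writer required; from archived
  checksum: bytes -> int32, writer required; from checksum
  email: string -> string, writer optional; from email
  rule R3 violated at checksum
  => backward: BREAKING (1)
ruling out the remaining Ticket differences:
  enum Color (field status in record Ticket): symbol LOW added -> its effect on Ticket is confined to the forward direction, not asked
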